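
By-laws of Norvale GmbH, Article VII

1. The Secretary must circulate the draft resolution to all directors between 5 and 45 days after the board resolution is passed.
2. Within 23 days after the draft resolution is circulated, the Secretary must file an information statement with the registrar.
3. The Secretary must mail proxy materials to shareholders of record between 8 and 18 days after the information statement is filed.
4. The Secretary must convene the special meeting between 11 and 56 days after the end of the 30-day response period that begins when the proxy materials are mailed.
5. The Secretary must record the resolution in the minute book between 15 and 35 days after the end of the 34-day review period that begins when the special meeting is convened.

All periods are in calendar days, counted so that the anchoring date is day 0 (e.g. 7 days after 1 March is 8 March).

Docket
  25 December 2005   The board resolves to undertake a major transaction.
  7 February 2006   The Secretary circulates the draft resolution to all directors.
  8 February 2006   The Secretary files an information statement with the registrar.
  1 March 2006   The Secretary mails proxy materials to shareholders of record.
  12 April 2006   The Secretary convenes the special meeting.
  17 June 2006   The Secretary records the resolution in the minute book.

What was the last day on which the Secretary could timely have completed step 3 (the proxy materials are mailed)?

Step 3 runs from 8 February 2006, when the information statement is filed. The window is 8–18 days after 8 February 2006; it closes on 26 February 2006.

26 February 2006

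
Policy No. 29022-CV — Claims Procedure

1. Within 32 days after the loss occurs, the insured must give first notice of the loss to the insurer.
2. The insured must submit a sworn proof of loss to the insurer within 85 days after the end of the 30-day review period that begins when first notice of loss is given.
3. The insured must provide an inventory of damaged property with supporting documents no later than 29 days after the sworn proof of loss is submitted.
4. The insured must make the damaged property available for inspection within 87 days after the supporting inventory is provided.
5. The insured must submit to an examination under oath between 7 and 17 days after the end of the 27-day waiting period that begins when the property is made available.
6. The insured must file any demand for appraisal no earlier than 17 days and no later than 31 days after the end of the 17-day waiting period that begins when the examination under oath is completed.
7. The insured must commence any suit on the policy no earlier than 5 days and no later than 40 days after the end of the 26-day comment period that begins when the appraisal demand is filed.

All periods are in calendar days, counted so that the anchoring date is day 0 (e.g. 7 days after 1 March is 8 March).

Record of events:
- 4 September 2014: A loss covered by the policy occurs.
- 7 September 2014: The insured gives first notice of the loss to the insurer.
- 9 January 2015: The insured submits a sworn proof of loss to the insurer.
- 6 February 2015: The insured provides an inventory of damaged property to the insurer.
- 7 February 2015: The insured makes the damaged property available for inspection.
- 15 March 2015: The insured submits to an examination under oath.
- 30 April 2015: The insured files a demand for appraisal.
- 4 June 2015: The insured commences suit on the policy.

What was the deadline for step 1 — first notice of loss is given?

Step 1 runs from 4 September 2014, when the loss occurs. 32 days after 4 September 2014 is 6 October 2014.

6 October 2014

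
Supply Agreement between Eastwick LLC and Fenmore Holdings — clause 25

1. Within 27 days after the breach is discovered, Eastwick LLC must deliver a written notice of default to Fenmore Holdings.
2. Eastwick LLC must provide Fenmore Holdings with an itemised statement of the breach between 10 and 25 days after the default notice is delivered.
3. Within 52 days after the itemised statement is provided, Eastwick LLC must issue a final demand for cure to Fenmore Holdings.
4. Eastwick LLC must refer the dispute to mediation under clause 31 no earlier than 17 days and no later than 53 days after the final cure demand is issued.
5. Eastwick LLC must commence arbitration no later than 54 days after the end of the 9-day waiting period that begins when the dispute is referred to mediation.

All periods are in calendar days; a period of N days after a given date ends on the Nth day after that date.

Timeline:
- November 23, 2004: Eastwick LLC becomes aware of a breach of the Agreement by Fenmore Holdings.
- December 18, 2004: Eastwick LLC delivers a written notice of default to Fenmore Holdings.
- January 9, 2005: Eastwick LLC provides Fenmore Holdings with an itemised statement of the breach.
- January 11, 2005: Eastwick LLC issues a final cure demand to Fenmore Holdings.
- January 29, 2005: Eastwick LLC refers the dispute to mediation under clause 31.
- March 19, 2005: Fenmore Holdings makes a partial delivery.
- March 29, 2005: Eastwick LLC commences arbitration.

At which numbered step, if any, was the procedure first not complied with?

None — every step was satisfied

(1) due by November 23, 2004 + 27 days = December 20, 2004; completed December 18, 2004, before the deadline.
(2) the permitted window runs from December 18, 2004 + 10 = December 28, 2004 to December 18, 2004 + 25 = January 12, 2005; done January 9, 2005 — within the window.
(3) due by January 9, 2005 + 52 days = March 2, 2005; done January 11, 2005 — timely.
(4) the permitted window runs from January 11, 2005 + 17 = January 28, 2005 to January 11, 2005 + 53 = March 5, 2005; done January 29, 2005 — within the window.
(5) due by February 7, 2005 + 54 days = April 2, 2005; March 29, 2005 is within that limit.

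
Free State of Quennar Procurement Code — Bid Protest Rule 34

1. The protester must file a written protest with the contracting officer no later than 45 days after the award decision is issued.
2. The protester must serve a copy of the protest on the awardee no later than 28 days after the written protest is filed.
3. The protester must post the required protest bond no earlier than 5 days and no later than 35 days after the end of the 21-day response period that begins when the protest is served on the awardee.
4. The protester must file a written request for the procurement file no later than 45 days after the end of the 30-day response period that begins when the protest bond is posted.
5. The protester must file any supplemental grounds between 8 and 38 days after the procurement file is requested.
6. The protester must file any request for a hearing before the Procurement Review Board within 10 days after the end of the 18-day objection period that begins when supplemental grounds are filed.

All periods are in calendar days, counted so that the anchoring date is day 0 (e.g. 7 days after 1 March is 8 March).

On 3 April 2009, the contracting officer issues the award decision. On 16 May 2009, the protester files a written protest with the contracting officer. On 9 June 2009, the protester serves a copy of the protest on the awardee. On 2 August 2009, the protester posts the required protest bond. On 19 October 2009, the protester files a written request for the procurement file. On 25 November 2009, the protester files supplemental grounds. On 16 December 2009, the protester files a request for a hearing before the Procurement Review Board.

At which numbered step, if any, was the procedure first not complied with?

Step 1: 45 days after 3 April 2009 (when the award decision is issued) is 18 May 2009; done 16 May 2009 — timely.
Step 2: 28 days after 16 May 2009 (when the written protest is filed) is 13 June 2009; completed 9 June 2009, before the deadline.
Step 3: the window is 5–35 days after 30 June 2009 (end of the 21-day response period, which began when the protest is served on the awardee on 9 June 2009), so 5 July 2009 through 4 August 2009; done 2 August 2009 — within the window.
Step 4: 45 days after 1 September 2009 (end of the 30-day response period, which began when the protest bond is posted on 2 August 2009) is 16 October 2009; not done until 19 October 2009, 3 days after the deadline.
Later steps need not be reached.

Step 4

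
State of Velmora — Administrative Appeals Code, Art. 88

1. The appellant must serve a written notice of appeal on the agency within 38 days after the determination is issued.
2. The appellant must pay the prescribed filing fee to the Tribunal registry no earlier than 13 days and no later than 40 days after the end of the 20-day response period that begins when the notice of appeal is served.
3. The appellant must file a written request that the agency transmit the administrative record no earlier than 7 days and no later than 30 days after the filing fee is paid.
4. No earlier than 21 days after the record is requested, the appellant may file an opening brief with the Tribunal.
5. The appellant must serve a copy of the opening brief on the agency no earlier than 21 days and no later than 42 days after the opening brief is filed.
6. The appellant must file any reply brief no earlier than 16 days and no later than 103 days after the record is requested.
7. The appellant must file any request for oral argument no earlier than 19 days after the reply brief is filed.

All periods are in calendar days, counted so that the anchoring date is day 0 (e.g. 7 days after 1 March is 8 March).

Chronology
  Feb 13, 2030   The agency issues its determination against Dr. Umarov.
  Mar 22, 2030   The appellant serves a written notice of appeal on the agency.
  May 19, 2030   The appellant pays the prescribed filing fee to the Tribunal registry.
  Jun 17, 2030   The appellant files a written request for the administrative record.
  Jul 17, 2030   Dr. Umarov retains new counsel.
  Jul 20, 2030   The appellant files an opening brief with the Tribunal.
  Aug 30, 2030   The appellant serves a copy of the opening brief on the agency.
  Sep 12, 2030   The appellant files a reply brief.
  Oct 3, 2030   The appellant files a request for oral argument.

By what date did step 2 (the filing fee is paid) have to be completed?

May 21, 2030

The notice of appeal is served on Mar 22, 2030; the 20-day response period therefore ends Apr 11, 2030, and step 2 runs from that date. The window is 13–40 days after Apr 11, 2030; it closes on May 21, 2030.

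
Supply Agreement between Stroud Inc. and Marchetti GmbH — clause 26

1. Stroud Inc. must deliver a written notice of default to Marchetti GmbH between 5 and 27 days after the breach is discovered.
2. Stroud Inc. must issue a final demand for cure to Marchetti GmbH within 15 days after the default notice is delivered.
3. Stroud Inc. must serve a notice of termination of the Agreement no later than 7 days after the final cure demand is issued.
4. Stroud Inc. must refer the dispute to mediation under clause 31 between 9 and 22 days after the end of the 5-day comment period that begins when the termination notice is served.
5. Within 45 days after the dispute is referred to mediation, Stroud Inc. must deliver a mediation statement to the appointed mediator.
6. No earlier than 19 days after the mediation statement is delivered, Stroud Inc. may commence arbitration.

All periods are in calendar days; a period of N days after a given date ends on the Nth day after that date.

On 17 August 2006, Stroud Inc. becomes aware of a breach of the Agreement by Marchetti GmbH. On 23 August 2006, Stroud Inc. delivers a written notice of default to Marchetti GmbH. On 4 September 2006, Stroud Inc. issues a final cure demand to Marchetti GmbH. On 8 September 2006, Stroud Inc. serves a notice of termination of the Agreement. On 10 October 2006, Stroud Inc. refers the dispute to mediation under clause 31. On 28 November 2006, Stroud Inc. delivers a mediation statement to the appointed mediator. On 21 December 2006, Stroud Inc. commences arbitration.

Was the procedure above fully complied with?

No

Step 1: the window is 5–27 days after 17 August 2006 (when the breach is discovered), so 22 August 2006 through 13 September 2006; 23 August 2006 falls inside that range.
Step 2: 15 days after 23 August 2006 (when the default notice is delivered) is 7 September 2006; completed 4 September 2006, before the deadline.
Step 3: 7 days after 4 September 2006 (when the final cure demand is issued) is 11 September 2006; completed 8 September 2006, before the deadline.
Step 4: the window is 9–22 days after 13 September 2006 (end of the 5-day comment period, which began when the termination notice is served on 8 September 2006), so 22 September 2006 through 5 October 2006; 10 October 2006 is 5 days past the end of the window.
The procedure was therefore not followed at step 4.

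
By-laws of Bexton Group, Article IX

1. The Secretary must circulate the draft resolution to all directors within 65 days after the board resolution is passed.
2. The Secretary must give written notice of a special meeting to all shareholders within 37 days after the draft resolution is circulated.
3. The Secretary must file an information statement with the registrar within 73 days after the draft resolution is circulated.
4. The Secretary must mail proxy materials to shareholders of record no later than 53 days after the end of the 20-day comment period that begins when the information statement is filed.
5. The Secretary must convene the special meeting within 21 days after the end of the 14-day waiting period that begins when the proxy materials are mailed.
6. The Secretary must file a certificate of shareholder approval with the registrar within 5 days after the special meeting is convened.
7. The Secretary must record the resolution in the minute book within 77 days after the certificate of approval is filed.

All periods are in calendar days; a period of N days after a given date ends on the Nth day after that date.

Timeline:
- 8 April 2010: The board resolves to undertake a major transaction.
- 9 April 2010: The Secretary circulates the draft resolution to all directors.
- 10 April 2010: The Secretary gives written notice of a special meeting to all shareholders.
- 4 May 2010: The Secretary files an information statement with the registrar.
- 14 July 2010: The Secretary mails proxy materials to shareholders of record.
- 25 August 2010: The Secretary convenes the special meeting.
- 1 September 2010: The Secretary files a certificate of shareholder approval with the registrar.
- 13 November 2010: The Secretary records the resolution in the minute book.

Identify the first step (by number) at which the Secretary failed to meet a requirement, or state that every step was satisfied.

(1) due by 8 April 2010 + 65 days = 12 June 2010; 9 April 2010 is within that limit.
(2) due by 9 April 2010 + 37 days = 16 May 2010; done 10 April 2010 — timely.
(3) due by 9 April 2010 + 73 days = 21 June 2010; completed 4 May 2010, before the deadline.
(4) due by 24 May 2010 + 53 days = 16 July 2010; done 14 July 2010 — timely.
(5) due by 28 July 2010 + 21 days = 18 August 2010; done 25 August 2010 — 7 days late.
Later steps need not be reached.

Step 5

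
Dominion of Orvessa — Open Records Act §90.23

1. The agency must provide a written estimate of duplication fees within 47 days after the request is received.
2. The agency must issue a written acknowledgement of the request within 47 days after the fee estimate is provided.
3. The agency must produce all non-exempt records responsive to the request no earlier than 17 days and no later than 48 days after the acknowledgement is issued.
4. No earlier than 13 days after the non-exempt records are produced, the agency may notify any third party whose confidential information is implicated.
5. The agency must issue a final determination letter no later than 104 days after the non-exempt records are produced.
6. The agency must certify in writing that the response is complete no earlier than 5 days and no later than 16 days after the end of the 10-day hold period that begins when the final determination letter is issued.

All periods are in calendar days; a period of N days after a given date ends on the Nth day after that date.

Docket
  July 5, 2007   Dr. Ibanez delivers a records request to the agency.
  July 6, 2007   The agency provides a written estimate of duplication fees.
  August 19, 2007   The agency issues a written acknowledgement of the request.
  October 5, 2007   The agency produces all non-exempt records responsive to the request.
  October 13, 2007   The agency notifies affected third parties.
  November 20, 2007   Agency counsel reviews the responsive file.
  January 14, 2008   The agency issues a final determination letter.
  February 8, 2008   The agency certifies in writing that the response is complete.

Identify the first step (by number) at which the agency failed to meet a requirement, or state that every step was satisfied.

Step 1: 47 days after July 5, 2007 (when the request is received) is August 21, 2007; July 6, 2007 is within that limit.
Step 2: 47 days after July 6, 2007 (when the fee estimate is provided) is August 22, 2007; done August 19, 2007 — timely.
Step 3: the window is 17–48 days after August 19, 2007 (when the acknowledgement is issued), so September 5, 2007 through October 6, 2007; done October 5, 2007 — within the window.
Step 4: the earliest permitted date is 13 days after October 5, 2007 (when the non-exempt records are produced), i.e. October 18, 2007; acted on October 13, 2007, 5 days prematurely.
No need to go further; step 4 was not satisfied.

Step 4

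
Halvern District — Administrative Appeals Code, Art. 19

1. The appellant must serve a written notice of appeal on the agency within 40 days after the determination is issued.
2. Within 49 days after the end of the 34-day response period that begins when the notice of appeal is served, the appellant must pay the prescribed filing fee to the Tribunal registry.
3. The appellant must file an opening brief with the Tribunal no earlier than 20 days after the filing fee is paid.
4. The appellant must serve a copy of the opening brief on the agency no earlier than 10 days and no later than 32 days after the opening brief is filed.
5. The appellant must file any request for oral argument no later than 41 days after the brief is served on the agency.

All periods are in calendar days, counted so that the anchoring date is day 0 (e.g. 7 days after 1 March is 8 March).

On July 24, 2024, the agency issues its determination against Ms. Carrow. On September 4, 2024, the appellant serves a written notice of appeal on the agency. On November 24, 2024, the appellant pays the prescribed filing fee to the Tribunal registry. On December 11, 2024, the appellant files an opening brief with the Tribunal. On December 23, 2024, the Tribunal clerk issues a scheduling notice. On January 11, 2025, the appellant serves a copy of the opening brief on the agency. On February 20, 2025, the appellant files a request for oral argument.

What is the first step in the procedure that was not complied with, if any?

Step 1

Step 1 — counting 40 days from July 24, 2024 (when the determination is issued) gives a deadline of September 2, 2024; September 4, 2024 misses that deadline by 2 days.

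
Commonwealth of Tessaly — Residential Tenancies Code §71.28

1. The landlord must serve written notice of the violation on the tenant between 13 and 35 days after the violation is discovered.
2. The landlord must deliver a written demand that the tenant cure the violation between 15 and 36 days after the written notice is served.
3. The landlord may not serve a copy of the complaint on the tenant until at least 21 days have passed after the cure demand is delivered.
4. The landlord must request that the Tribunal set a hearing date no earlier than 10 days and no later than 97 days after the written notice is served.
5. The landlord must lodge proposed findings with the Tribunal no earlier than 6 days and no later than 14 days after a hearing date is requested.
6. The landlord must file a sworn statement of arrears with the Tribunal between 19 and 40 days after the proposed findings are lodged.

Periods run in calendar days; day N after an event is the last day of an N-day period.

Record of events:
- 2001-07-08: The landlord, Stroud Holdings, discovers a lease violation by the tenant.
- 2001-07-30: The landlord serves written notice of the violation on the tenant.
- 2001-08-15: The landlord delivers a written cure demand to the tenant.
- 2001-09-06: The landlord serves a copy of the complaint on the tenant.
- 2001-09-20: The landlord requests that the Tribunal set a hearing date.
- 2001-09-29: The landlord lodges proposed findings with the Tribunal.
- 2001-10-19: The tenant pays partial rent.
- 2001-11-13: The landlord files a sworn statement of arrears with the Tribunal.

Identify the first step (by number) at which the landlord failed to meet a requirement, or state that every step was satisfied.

Step 1 — 13 and 35 days from 2001-07-08 (when the violation is discovered) are 2001-07-21 and 2001-08-12 respectively; done 2001-07-30, which is between those dates.
Step 2 — 15 and 36 days from 2001-07-30 (when the written notice is served) are 2001-08-14 and 2001-09-04 respectively; 2001-08-15 falls inside that range.
Step 3 — must wait 21 days from 2001-08-15 (when the cure demand is delivered), so not before 2001-09-05; done 2001-09-06, after the minimum wait.
Step 4 — 10 and 97 days from 2001-07-30 (when the written notice is served) are 2001-08-09 and 2001-11-04 respectively; done 2001-09-20, which is between those dates.
Step 5 — 6 and 14 days from 2001-09-20 (when a hearing date is requested) are 2001-09-26 and 2001-10-04 respectively; done 2001-09-29, which is between those dates.
Step 6 — 19 and 40 days from 2001-09-29 (when the proposed findings are lodged) are 2001-10-18 and 2001-11-08 respectively; 2001-11-13 is 5 days past the end of the window.

Step 6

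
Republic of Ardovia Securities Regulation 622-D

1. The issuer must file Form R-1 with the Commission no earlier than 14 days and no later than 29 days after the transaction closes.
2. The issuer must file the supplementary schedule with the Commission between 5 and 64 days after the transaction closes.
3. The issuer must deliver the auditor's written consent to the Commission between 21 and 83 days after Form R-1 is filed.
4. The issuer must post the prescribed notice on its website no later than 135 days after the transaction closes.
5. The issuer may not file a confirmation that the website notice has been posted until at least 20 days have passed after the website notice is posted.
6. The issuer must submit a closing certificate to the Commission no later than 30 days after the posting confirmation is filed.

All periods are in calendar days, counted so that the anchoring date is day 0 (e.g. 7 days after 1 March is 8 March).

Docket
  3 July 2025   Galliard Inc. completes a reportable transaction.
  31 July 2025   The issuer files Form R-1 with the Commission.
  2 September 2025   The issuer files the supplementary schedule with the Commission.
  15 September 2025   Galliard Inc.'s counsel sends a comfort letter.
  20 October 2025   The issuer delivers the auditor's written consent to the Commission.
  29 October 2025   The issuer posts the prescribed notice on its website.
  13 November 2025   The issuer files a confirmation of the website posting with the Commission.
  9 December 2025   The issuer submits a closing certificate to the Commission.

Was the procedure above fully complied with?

No

(1) the permitted window runs from 3 July 2025 + 14 = 17 July 2025 to 3 July 2025 + 29 = 1 August 2025; done 31 July 2025 — within the window.
(2) the permitted window runs from 3 July 2025 + 5 = 8 July 2025 to 3 July 2025 + 64 = 5 September 2025; 2 September 2025 falls inside that range.
(3) the permitted window runs from 31 July 2025 + 21 = 21 August 2025 to 31 July 2025 + 83 = 22 October 2025; done 20 October 2025 — within the window.
(4) due by 3 July 2025 + 135 days = 15 November 2025; 29 October 2025 is within that limit.
(5) permitted from 29 October 2025 + 20 days = 18 November 2025 onward; 13 November 2025 is 5 days before the earliest permitted date.
Later steps need not be reached.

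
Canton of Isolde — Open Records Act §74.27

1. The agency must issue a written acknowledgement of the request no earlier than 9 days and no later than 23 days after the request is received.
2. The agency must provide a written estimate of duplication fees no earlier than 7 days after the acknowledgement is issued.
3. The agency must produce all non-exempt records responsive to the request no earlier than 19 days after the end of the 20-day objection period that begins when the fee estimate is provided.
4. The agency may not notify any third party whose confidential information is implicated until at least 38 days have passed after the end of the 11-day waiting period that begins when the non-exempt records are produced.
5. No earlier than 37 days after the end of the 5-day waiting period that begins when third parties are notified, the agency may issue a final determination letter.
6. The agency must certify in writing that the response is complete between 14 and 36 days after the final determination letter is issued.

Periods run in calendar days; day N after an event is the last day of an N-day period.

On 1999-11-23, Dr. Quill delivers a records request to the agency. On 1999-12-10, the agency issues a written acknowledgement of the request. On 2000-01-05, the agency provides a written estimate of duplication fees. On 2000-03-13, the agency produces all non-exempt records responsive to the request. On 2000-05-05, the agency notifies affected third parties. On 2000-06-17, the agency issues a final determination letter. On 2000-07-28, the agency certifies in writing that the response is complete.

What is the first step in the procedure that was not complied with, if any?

(1) the permitted window runs from 1999-11-23 + 9 = 1999-12-02 to 1999-11-23 + 23 = 1999-12-16; done 1999-12-10, which is between those dates.
(2) permitted from 1999-12-10 + 7 days = 1999-12-17 onward; done 2000-01-05 — permitted.
(3) permitted from 2000-01-25 + 19 days = 2000-02-13 onward; 2000-03-13 is on or after that date.
(4) permitted from 2000-03-24 + 38 days = 2000-05-01 onward; done 2000-05-05, after the minimum wait.
(5) permitted from 2000-05-10 + 37 days = 2000-06-16 onward; done 2000-06-17 — permitted.
(6) the permitted window runs from 2000-06-17 + 14 = 2000-07-01 to 2000-06-17 + 36 = 2000-07-23; done 2000-07-28 — 5 days after the window closed.
Later steps need not be reached.

Step 6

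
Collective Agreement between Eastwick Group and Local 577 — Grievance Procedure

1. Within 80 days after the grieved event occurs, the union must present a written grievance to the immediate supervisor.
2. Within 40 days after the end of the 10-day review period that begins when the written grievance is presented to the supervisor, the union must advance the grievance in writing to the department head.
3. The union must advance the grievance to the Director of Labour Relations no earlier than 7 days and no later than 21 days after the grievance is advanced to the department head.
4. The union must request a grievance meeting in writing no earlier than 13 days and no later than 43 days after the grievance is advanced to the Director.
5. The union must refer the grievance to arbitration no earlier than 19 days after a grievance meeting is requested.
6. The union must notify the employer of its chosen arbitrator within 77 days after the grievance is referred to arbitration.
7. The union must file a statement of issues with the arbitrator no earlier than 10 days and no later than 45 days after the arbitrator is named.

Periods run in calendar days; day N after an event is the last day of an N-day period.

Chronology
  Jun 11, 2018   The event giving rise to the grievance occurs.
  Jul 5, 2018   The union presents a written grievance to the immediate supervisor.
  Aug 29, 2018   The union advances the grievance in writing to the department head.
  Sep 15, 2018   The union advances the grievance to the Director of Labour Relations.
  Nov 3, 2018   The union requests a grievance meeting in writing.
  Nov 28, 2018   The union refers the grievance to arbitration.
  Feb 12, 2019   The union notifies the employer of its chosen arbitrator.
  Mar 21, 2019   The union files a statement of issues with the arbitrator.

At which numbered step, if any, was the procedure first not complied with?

Step 2

Step 1: 80 days after Jun 11, 2018 (when the grieved event occurs) is Aug 30, 2018; Jul 5, 2018 is within that limit.
Step 2: 40 days after Jul 15, 2018 (end of the 10-day review period, which began when the written grievance is presented to the supervisor on Jul 5, 2018) is Aug 24, 2018; Aug 29, 2018 misses that deadline by 5 days.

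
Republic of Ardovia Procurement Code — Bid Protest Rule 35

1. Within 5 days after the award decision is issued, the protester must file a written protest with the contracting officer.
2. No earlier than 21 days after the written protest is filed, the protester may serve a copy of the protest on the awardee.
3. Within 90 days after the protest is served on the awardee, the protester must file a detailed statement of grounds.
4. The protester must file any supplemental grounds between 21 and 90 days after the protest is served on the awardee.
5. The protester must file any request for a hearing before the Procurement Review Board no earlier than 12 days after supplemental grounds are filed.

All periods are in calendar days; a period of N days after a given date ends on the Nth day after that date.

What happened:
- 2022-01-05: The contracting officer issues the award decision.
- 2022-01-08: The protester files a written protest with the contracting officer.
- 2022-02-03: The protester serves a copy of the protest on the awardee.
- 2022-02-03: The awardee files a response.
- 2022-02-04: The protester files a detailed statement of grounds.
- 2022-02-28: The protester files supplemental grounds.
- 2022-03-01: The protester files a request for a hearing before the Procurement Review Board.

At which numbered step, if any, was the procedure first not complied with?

Step 1: 5 days after 2022-01-05 (when the award decision is issued) is 2022-01-10; completed 2022-01-08, before the deadline.
Step 2: the earliest permitted date is 21 days after 2022-01-08 (when the written protest is filed), i.e. 2022-01-29; done 2022-02-03, after the minimum wait.
Step 3: 90 days after 2022-02-03 (when the protest is served on the awardee) is 2022-05-04; 2022-02-04 is within that limit.
Step 4: the window is 21–90 days after 2022-02-03 (when the protest is served on the awardee), so 2022-02-24 through 2022-05-04; done 2022-02-28, which is between those dates.
Step 5: the earliest permitted date is 12 days after 2022-02-28 (when supplemental grounds are filed), i.e. 2022-03-12; acted on 2022-03-01, 11 days prematurely.

Step 5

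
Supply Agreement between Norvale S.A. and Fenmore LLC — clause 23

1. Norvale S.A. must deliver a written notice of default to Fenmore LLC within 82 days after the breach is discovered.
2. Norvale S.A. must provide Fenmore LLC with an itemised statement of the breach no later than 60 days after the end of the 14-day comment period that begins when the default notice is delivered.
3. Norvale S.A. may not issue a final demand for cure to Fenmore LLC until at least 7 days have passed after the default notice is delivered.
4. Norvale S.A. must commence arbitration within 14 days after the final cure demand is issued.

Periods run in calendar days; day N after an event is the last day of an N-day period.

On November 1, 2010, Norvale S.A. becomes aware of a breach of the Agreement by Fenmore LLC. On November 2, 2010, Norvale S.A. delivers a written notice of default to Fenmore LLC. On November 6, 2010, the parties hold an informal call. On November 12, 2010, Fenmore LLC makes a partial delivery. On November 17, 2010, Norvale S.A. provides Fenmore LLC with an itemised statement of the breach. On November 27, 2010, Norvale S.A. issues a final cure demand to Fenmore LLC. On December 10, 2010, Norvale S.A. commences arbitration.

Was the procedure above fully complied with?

Step 1: 82 days after November 1, 2010 (when the breach is discovered) is January 22, 2011; November 2, 2010 is within that limit.
Step 2: 60 days after November 16, 2010 (end of the 14-day comment period, which began when the default notice is delivered on November 2, 2010) is January 15, 2011; November 17, 2010 is within that limit.
Step 3: the earliest permitted date is 7 days after November 2, 2010 (when the default notice is delivered), i.e. November 9, 2010; done November 27, 2010, after the minimum wait.
Step 4: 14 days after November 27, 2010 (when the final cure demand is issued) is December 11, 2010; December 10, 2010 is within that limit.

Yes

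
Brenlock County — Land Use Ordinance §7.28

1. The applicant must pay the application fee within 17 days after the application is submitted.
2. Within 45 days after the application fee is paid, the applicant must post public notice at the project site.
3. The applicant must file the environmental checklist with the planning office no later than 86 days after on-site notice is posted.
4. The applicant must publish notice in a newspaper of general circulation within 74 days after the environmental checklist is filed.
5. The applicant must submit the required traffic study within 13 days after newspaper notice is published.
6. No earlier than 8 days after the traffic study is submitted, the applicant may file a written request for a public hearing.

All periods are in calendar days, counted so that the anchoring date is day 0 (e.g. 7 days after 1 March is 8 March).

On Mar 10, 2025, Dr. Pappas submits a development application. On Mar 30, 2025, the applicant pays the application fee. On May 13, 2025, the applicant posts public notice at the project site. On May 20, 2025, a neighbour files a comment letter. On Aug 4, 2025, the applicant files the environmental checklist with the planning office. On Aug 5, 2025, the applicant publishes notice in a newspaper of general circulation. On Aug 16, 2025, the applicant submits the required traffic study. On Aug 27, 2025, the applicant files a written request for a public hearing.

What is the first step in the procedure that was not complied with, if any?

Step 1

Step 1 — counting 17 days from Mar 10, 2025 (when the application is submitted) gives a deadline of Mar 27, 2025; done Mar 30, 2025 — 3 days late.
Later steps need not be reached.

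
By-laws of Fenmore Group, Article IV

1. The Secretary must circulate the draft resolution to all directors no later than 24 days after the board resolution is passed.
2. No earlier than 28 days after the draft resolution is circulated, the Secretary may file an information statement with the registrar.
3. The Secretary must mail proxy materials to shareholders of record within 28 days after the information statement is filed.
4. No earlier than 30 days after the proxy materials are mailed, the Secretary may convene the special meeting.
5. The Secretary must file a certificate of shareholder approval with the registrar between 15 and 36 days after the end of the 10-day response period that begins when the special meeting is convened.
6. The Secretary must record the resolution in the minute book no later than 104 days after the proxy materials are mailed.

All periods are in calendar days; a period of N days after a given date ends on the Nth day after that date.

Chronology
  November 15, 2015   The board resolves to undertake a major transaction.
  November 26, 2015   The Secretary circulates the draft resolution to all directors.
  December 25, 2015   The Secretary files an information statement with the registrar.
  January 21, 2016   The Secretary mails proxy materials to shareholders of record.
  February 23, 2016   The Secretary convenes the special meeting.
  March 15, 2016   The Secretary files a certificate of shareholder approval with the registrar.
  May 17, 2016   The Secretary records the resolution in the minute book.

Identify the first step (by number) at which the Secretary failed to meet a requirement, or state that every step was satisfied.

Step 1 — counting 24 days from November 15, 2015 (when the board resolution is passed) gives a deadline of December 9, 2015; completed November 26, 2015, before the deadline.
Step 2 — must wait 28 days from November 26, 2015 (when the draft resolution is circulated), so not before December 24, 2015; December 25, 2015 is on or after that date.
Step 3 — counting 28 days from December 25, 2015 (when the information statement is filed) gives a deadline of January 22, 2016; done January 21, 2016 — timely.
Step 4 — must wait 30 days from January 21, 2016 (when the proxy materials are mailed), so not before February 20, 2016; February 23, 2016 is on or after that date.
Step 5 — 15 and 36 days from March 4, 2016 (end of the 10-day response period, which began when the special meeting is convened on February 23, 2016) are March 19, 2016 and April 9, 2016 respectively; March 15, 2016 is 4 days too early.
No need to go further; step 5 was not satisfied.

Step 5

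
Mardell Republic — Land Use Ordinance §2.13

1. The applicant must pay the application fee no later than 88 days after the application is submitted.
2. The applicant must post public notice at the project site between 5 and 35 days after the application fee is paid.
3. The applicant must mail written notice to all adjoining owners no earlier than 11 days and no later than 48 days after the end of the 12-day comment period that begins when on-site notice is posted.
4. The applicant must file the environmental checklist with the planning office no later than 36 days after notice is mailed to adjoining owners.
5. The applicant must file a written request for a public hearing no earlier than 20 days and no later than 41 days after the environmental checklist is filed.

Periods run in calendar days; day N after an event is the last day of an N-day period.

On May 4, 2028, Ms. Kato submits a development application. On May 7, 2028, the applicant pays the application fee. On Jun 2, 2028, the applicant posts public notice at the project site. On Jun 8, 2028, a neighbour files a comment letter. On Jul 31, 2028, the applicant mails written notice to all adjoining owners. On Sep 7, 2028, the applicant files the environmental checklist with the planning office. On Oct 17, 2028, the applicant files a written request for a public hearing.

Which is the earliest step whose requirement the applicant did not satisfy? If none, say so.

Step 4

Step 1: 88 days after May 4, 2028 (when the application is submitted) is Jul 31, 2028; May 7, 2028 is within that limit.
Step 2: the window is 5–35 days after May 7, 2028 (when the application fee is paid), so May 12, 2028 through Jun 11, 2028; Jun 2, 2028 falls inside that range.
Step 3: the window is 11–48 days after Jun 14, 2028 (end of the 12-day comment period, which began when on-site notice is posted on Jun 2, 2028), so Jun 25, 2028 through Aug 1, 2028; Jul 31, 2028 falls inside that range.
Step 4: 36 days after Jul 31, 2028 (when notice is mailed to adjoining owners) is Sep 5, 2028; Sep 7, 2028 misses that deadline by 2 days.
That is the first point of non-compliance.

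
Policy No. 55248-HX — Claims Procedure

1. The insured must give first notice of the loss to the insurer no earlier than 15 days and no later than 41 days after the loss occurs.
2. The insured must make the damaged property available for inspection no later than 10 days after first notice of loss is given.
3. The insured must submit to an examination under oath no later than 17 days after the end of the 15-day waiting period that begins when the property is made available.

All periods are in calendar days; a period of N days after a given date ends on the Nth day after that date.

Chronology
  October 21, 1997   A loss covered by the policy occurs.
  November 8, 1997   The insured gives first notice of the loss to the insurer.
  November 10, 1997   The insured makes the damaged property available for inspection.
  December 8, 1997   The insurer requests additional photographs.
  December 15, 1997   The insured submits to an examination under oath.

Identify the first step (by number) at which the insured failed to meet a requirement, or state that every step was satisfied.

Step 1 — 15 and 41 days from October 21, 1997 (when the loss occurs) are November 5, 1997 and December 1, 1997 respectively; done November 8, 1997, which is between those dates.
Step 2 — counting 10 days from November 8, 1997 (when first notice of loss is given) gives a deadline of November 18, 1997; completed November 10, 1997, before the deadline.
Step 3 — counting 17 days from November 25, 1997 (end of the 15-day waiting period, which began when the property is made available on November 10, 1997) gives a deadline of December 12, 1997; December 15, 1997 misses that deadline by 3 days.

Step 3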